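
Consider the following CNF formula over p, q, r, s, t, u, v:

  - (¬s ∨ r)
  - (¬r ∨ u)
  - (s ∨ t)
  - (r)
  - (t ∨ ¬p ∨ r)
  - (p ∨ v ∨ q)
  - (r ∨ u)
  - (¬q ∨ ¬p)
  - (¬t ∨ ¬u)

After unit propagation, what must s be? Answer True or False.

True

Unit clause (r) sets r = True.
From (u ∨ ¬r) and r = True: u = True.
(¬u ∨ ¬t) with u = True leaves only ¬t, so t = False.
From (t ∨ s) and t = False: s = True.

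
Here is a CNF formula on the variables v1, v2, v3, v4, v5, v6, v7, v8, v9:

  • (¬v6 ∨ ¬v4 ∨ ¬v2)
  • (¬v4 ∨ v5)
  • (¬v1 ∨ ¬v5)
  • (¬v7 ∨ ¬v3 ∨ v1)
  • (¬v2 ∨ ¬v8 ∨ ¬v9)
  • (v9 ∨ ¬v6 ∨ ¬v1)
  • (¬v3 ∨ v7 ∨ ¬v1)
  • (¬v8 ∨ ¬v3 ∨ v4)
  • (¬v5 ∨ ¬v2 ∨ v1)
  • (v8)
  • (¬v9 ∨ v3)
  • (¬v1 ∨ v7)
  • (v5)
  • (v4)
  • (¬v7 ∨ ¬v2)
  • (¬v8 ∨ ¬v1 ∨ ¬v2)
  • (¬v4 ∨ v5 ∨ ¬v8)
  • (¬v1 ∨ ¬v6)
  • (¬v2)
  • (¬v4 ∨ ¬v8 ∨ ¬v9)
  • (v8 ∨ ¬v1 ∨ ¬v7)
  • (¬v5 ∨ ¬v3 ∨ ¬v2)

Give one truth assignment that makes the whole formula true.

v1=False  v2=False  v3=False  v4=True  v5=True  v6=True  v7=False  v8=True  v9=False

Unit propagation: (v8) forces v8 = True.
Unit propagation: (v5) forces v5 = True.
The clause (¬v1) is unit: v1 must be False.
Unit propagation: (¬v2) forces v2 = False.
The clause (v4) is unit: v4 must be True.
Unit propagation: (¬v9) forces v9 = False.
Pure literal: v3 appears only negated; assign v3 = False.
Pure literal: v7 appears only negated; assign v7 = False.
v6 is now unconstrained; take v6 = True.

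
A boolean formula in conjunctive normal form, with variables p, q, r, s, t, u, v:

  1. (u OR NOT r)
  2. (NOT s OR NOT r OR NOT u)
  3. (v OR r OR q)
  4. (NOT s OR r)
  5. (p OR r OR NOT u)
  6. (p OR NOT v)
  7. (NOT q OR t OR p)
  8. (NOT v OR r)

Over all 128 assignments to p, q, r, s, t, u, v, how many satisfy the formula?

16

Split on r, then p.
  r=1, p=1: forces s=0; u=1; q, t, v free → 2^3 = 8.
  r=1, p=0: remaining (q,s,t,u,v) ∈ {(0,0,0,1,0); (0,0,1,1,0); (1,0,1,1,0)} — 3.
  r=0, p=1: remaining (q,s,t,u,v) ∈ {(1,0,0,0,0); (1,0,0,1,0); (1,0,1,0,0); (1,0,1,1,0)} — 4.
  r=0, p=0: remaining (q,s,t,u,v) ∈ {(1,0,1,0,0)} — 1.
Total: 8 + 3 + 4 + 1 = 16.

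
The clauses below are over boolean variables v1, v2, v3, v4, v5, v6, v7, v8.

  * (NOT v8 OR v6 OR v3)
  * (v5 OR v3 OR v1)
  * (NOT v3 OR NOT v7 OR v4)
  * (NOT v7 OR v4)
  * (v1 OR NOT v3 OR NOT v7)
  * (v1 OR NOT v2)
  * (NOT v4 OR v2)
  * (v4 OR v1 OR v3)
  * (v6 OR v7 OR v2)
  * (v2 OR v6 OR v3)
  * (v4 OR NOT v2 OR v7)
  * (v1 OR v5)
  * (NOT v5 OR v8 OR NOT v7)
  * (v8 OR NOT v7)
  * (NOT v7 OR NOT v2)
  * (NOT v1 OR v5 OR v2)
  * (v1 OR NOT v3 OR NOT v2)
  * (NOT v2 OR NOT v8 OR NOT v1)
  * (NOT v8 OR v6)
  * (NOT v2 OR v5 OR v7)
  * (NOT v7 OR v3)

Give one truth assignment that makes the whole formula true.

v1 = True, v2 = False, v3 = True, v4 = False, v5 = True, v6 = True, v7 = False, v8 = True

v6 occurs only positively in the remaining clauses — set v6 = True.
Try v1 = True.
For the remaining variables, v2 = False, v3 = True, v4 = False, v5 = True, v7 = False, v8 = True works.
Every clause has at least one true literal under this assignment.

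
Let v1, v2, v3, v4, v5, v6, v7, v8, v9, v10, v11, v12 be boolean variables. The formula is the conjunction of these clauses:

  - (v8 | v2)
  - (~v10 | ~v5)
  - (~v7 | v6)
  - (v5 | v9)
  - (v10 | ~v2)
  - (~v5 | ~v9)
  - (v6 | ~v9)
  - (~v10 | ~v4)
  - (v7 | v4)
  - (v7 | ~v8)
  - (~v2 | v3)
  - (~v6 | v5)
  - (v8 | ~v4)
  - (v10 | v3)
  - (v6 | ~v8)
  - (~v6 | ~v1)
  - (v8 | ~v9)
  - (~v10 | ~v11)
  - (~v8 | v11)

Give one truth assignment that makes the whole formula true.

v1=F  v2=F  v3=T  v4=F  v5=T  v6=T  v7=T  v8=T  v9=F  v10=F  v11=T  v12=T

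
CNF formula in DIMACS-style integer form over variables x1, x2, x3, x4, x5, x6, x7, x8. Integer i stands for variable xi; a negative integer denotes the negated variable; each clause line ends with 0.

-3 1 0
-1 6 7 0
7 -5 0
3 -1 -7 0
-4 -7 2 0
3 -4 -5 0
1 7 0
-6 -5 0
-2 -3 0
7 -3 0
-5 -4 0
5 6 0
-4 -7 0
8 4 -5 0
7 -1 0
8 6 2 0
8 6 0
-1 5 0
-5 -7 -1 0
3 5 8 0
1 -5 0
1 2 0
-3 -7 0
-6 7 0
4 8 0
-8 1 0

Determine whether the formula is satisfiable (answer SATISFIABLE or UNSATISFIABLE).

UNSATISFIABLE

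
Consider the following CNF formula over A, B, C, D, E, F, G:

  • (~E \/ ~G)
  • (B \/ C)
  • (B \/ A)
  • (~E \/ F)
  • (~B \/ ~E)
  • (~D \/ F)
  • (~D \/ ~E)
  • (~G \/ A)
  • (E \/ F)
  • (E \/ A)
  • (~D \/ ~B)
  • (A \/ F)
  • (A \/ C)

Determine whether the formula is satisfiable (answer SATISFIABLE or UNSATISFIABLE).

A occurs only positively in the remaining clauses — set A = True.
Pure literal: C appears only positively; assign C = True.
Try B = False.
Branch on D: take D = False.
Set E = False and propagate.
  then F is forced to True.
G is now unconstrained; take G = False.
So A = 1  B = 0  C = 1  D = 0  E = 0  F = 1  G = 0 is a satisfying assignment.

SATISFIABLE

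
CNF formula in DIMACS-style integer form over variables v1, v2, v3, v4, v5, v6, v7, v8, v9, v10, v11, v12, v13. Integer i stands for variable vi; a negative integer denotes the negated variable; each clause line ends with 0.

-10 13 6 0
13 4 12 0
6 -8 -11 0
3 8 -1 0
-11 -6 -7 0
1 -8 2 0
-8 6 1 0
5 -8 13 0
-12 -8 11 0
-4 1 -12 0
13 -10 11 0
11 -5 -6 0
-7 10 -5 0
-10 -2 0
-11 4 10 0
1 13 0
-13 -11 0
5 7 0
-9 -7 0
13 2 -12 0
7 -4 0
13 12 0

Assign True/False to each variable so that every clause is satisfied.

v1 = T, v2 = T, v3 = T, v4 = T, v5 = F, v6 = F, v7 = T, v8 = F, v9 = F, v10 = F, v11 = T, v12 = T, v13 = F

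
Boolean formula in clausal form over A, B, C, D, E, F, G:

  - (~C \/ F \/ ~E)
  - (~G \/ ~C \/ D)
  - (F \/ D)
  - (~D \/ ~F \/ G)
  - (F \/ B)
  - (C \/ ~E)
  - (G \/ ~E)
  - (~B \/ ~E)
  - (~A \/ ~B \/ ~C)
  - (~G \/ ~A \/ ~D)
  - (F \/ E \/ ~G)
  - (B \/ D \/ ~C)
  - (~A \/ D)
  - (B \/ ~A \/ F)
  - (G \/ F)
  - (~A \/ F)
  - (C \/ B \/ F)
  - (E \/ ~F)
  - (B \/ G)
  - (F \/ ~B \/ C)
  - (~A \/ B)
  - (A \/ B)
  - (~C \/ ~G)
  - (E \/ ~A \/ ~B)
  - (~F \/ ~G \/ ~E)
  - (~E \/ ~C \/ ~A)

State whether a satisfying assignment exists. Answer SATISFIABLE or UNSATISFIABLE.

UNSATISFIABLE

F = True:
  propagation gives E=True, C=True, G=True; an empty clause results — contradiction.
F = False:
  propagation gives D=True, B=True, E=False, G=False; an empty clause results — contradiction.
Every branch closes, so no satisfying assignment exists.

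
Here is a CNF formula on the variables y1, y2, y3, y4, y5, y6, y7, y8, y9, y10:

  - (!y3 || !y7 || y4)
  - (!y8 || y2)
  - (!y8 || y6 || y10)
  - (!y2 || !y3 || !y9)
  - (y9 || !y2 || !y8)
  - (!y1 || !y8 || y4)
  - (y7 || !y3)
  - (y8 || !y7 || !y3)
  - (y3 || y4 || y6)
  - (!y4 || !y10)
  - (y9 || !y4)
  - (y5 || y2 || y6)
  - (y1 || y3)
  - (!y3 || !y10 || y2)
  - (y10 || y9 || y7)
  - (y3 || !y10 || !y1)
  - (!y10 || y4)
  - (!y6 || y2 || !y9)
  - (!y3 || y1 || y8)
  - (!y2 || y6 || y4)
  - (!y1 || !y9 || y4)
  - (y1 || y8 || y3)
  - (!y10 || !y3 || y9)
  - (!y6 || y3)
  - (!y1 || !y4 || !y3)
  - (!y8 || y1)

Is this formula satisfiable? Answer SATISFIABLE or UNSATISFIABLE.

y5 occurs only positively in the remaining clauses — set y5 = True.
Try y1 = True.
Set y2 = True and propagate.
The remaining clauses are satisfied by y3 = False, y4 = True, y6 = False, y7 = False, y8 = False, y9 = True, y10 = False.
So y1=T, y2=T, y3=F, y4=T, y5=T, y6=F, y7=F, y8=F, y9=T, y10=F is a satisfying assignment.

SATISFIABLE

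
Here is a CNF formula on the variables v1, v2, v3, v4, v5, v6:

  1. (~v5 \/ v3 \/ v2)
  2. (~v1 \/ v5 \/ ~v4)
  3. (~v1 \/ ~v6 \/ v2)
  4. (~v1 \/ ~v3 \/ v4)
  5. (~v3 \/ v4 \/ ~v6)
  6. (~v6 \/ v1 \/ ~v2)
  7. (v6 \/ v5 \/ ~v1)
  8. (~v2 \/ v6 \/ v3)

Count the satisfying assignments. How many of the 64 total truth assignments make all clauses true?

Case analysis on v1 and v6:
  v1=1, v6=1: remaining (v2,v3,v4,v5) ∈ {(1,0,0,0); (1,0,0,1); (1,0,1,1); (1,1,1,1)} — 4.
  v1=1, v6=0: remaining (v2,v3,v4,v5) ∈ {(0,1,1,1); (1,1,1,1)} — 2.
  v1=0, v6=1: remaining (v2,v3,v4,v5) ∈ {(0,0,0,0); (0,0,1,0); (0,1,1,0); (0,1,1,1)} — 4.
  v1=0, v6=0: v4 free; 5 ways for (v2,v3,v5) × 2^1 = 10.
Total: 4 + 2 + 4 + 10 = 20.

20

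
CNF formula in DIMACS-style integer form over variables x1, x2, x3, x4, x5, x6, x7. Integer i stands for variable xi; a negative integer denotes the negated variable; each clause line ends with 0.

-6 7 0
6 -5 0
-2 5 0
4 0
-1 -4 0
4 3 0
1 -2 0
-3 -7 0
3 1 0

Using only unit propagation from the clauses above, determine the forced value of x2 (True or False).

(x4) is a unit clause: x4 = True.
From (~x1 | ~x4) and x4 = True: x1 = False.
In (x1 | ~x2), x1 is now false; ~x2 must hold, so x2 = False.

False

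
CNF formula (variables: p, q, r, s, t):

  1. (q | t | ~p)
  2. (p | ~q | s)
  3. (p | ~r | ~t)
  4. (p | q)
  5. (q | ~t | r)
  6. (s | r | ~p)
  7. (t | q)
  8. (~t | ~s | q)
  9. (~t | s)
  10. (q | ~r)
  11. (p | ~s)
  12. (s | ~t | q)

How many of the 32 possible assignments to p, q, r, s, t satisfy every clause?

The models are:
  p=1 q=1 r=0 s=1 t=0
  p=1 q=1 r=0 s=1 t=1
  p=1 q=1 r=1 s=0 t=0
  p=1 q=1 r=1 s=1 t=0
  p=1 q=1 r=1 s=1 t=1
Count: 5.

5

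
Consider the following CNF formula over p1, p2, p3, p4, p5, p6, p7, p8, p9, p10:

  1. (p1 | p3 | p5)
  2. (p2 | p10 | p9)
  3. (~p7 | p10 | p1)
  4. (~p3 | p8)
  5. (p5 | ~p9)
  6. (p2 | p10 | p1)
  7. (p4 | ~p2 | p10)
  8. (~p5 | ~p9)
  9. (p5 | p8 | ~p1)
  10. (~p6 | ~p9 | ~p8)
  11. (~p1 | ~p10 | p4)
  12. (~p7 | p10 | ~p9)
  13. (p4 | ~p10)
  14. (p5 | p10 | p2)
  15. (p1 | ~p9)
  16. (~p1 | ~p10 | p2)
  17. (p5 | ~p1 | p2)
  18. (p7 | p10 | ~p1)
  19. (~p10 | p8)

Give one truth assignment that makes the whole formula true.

p1=False  p2=True  p3=True  p4=True  p5=False  p6=False  p7=False  p8=True  p9=False  p10=True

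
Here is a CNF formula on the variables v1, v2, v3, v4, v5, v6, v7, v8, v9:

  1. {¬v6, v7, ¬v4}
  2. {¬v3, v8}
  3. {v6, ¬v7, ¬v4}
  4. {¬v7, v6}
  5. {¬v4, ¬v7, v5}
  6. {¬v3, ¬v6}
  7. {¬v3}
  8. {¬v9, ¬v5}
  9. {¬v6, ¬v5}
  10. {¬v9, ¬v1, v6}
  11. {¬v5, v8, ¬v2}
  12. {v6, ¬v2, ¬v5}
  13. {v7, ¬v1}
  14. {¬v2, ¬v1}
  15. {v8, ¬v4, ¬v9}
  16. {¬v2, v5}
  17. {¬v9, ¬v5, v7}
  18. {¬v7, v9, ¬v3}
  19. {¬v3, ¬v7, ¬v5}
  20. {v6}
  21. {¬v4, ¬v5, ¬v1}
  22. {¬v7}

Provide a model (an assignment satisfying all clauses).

v1=False, v2=False, v3=False, v4=False, v5=False, v6=True, v7=False, v8=False, v9=False

(¬v3) is a unit clause, so v3 = False.
The clause (v6) is unit: v6 must be True.
Unit propagation: (¬v5) forces v5 = False.
(¬v2) is a unit clause, so v2 = False.
The clause (¬v7) is unit: v7 must be False.
The clause (¬v4) is unit: v4 must be False.
(¬v1) is a unit clause, so v1 = False.
v8, v9 are now unconstrained; take v8 = False, v9 = False.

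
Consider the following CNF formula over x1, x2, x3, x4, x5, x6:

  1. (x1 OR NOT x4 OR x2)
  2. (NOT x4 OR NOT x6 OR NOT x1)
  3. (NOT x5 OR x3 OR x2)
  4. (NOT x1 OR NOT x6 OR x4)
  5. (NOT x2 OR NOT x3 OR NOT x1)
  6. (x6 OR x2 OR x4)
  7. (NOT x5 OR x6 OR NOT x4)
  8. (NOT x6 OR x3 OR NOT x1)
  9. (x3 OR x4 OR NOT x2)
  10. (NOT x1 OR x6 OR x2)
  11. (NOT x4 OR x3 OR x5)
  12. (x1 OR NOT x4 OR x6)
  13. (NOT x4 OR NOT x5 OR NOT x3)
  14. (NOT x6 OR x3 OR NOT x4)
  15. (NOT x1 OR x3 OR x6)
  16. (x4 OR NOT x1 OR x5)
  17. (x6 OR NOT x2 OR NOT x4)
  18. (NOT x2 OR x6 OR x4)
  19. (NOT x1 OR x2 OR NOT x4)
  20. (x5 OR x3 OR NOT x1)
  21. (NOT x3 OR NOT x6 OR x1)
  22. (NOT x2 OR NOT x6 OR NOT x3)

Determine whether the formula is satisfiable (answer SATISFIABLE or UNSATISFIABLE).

Branch on x1: take x1 = False.
Branch on x2: take x2 = False.
  then x4 is forced to False.
  then x6 is forced to True.
  then x3 is forced to False.
  then x5 is forced to False.
So x1=False, x2=False, x3=False, x4=False, x5=False, x6=True is a satisfying assignment.

SATISFIABLE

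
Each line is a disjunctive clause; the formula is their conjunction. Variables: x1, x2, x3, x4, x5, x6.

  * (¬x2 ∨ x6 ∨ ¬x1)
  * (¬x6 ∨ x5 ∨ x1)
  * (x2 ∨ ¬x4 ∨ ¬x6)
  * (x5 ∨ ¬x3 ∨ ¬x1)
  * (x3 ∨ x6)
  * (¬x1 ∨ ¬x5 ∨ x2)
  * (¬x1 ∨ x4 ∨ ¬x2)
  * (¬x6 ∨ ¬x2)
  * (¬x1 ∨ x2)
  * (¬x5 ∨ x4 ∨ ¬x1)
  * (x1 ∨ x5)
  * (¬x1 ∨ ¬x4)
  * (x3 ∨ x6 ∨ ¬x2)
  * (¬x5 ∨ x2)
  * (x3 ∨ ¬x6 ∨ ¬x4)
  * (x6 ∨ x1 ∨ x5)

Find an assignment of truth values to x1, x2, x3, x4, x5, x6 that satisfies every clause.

x1=False, x2=True, x3=True, x4=True, x5=True, x6=False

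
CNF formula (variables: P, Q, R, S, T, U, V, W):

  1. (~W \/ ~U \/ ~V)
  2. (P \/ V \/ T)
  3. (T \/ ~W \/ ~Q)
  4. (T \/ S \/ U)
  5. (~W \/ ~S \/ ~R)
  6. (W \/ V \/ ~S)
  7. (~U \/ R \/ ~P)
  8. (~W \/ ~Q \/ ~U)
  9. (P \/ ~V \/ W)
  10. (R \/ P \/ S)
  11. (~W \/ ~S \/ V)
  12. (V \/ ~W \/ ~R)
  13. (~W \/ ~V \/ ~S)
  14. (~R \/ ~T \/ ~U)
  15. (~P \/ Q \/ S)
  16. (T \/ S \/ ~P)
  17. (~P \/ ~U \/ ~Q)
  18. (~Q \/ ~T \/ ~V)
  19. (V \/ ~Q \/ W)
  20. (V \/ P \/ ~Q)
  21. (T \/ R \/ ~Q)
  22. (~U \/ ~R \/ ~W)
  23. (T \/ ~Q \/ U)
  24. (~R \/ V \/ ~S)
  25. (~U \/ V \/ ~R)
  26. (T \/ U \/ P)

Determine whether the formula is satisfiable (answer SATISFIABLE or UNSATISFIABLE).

Set P = False and propagate.
Set Q = False and propagate.
Try R = True.
For the remaining variables, S = False, T = True, U = False, V = False, W = False works.
Every clause has at least one true literal under this assignment.
So P=F  Q=F  R=T  S=F  T=T  U=F  V=F  W=F is a satisfying assignment.

SATISFIABLE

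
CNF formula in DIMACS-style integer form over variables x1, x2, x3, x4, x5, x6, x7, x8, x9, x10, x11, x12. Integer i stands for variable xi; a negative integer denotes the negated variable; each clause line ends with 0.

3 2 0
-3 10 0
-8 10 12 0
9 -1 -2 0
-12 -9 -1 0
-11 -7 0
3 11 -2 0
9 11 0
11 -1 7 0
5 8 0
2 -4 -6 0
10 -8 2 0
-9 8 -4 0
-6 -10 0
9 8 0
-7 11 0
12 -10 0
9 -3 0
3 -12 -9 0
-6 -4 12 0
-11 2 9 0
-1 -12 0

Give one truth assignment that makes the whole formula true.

Pure literal: x4 appears only negated; assign x4 = False.
x5 occurs only positively in the remaining clauses — set x5 = True.
Try x1 = True.
  then x12 is forced to False.
  then x10 is forced to False.
  then x3 is forced to False.
  then x2 is forced to True.
  then x8 is forced to False.
  then x9 is forced to True.
  then x11 is forced to True.
  then x7 is forced to False.
x6 is now unconstrained; take x6 = True.
Every clause has at least one true literal under this assignment.
Check each clause:
  1. {x3, x2} — x2 is true.
  2. {¬x3, x10} — ¬x3 is true.
  3. {x10, x12, ¬x8} — ¬x8 is true.
  4. {¬x2, ¬x1, x9} — x9 is true.
  5. {¬x1, ¬x12, ¬x9} — ¬x12 is true.
  6. {¬x7, ¬x11} — ¬x7 is true.
  7. {x3, x11, ¬x2} — x11 is true.
  8. {x11, x9} — x9 is true.
  9. {x7, ¬x1, x11} — x11 is true.
  10. {x8, x5} — x5 is true.
  11. {¬x6, x2, ¬x4} — x2 is true.
  12. {¬x8, x10, x2} — ¬x8 is true.
  13. {x8, ¬x9, ¬x4} — ¬x4 is true.
  14. {¬x6, ¬x10} — ¬x10 is true.
  15. {x8, x9} — x9 is true.
  16. {¬x7, x11} — ¬x7 is true.
  17. {x12, ¬x10} — ¬x10 is true.
  18. {¬x3, x9} — x9 is true.
  19. {¬x12, ¬x9, x3} — ¬x12 is true.
  20. {¬x6, x12, ¬x4} — ¬x4 is true.
  21. {x9, ¬x11, x2} — x9 is true.
  22. {¬x12, ¬x1} — ¬x12 is true.

x1=T, x2=T, x3=F, x4=F, x5=T, x6=T, x7=F, x8=F, x9=T, x10=F, x11=T, x12=F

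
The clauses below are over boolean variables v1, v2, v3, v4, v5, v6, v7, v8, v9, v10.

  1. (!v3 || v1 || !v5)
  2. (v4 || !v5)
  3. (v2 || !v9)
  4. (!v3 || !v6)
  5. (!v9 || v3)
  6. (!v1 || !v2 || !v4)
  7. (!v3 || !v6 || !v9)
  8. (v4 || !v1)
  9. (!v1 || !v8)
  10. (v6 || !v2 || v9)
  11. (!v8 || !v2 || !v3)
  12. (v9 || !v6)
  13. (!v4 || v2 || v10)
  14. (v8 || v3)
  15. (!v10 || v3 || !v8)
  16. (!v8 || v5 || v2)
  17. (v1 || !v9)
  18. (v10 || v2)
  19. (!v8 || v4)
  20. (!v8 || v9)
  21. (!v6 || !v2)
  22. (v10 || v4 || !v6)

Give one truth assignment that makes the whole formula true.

v1=True, v2=False, v3=True, v4=True, v5=True, v6=False, v7=True, v8=False, v9=False, v10=True

Try v1 = True.
  then v4 is forced to True.
  then v2 is forced to False.
  then v9 is forced to False.
  then v8 is forced to False.
  then v6 is forced to False.
  then v10 is forced to True.
  then v3 is forced to True.
v5, v7 are now unconstrained; take v5 = True, v7 = True.
Check each clause:
  1. (!v5 || v1 || !v3) — v1 is true.
  2. (!v5 || v4) — v4 is true.
  3. (v2 || !v9) — !v9 is true.
  4. (!v3 || !v6) — !v6 is true.
  5. (v3 || !v9) — v3 is true.
  6. (!v4 || !v2 || !v1) — !v2 is true.
  7. (!v9 || !v6 || !v3) — !v6 is true.
  8. (!v1 || v4) — v4 is true.
  9. (!v8 || !v1) — !v8 is true.
  10. (v9 || v6 || !v2) — !v2 is true.
  11. (!v8 || !v3 || !v2) — !v8 is true.
  12. (v9 || !v6) — !v6 is true.
  13. (!v4 || v2 || v10) — v10 is true.
  14. (v3 || v8) — v3 is true.
  15. (!v10 || !v8 || v3) — !v8 is true.
  16. (!v8 || v5 || v2) — !v8 is true.
  17. (v1 || !v9) — v1 is true.
  18. (v10 || v2) — v10 is true.
  19. (!v8 || v4) — !v8 is true.
  20. (!v8 || v9) — !v8 is true.
  21. (!v6 || !v2) — !v6 is true.
  22. (v10 || v4 || !v6) — v10 is true.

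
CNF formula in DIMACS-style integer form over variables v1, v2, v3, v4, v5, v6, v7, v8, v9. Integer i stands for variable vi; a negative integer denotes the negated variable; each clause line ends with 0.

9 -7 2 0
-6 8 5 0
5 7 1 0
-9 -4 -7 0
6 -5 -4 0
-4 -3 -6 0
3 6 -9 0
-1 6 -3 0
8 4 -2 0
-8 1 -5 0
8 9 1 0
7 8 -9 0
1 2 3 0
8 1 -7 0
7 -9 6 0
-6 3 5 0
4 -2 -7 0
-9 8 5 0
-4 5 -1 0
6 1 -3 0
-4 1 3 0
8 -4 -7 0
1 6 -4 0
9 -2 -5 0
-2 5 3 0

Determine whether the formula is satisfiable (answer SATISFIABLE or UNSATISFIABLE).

SATISFIABLE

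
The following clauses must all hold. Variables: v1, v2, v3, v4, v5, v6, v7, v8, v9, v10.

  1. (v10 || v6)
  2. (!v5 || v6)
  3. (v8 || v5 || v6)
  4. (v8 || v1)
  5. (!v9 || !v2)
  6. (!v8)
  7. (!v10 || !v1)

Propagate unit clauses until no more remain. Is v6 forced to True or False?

(!v8) stands alone — v8 = False.
In (v1 || v8), v8 is now false; v1 must hold, so v1 = True.
(!v10 || !v1) with v1 = True leaves only !v10, so v10 = False.
(v6 || v10): since v10 = False, the clause reduces to (v6). v6 = True.

True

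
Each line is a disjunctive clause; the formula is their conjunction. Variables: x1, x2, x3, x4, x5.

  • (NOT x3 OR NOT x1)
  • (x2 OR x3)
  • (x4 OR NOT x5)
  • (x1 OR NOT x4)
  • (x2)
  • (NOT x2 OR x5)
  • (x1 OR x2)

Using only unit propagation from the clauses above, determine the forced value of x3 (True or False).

False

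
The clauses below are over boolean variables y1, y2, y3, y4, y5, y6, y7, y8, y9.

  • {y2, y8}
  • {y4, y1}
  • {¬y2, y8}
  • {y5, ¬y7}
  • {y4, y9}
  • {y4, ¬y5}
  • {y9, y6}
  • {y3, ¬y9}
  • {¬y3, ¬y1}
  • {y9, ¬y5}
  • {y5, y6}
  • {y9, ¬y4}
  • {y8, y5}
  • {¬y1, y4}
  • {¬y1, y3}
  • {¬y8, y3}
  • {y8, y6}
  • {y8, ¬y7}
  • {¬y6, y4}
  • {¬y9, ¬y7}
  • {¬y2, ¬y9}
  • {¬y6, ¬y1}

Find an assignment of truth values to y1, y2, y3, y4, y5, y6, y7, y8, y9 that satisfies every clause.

y1=0, y2=0, y3=1, y4=1, y5=0, y6=1, y7=0, y8=1, y9=1

Check each clause:
  1. {y8, y2} — y8 is true.
  2. {y4, y1} — y4 is true.
  3. {¬y2, y8} — y8 is true.
  4. {¬y7, y5} — ¬y7 is true.
  5. {y4, y9} — y9 is true.
  6. {¬y5, y4} — ¬y5 is true.
  7. {y6, y9} — y9 is true.
  8. {y3, ¬y9} — y3 is true.
  9. {¬y3, ¬y1} — ¬y1 is true.
  10. {y9, ¬y5} — y9 is true.
  11. {y6, y5} — y6 is true.
  12. {¬y4, y9} — y9 is true.
  13. {y8, y5} — y8 is true.
  14. {y4, ¬y1} — y4 is true.
  15. {¬y1, y3} — y3 is true.
  16. {y3, ¬y8} — y3 is true.
  17. {y8, y6} — y8 is true.
  18. {¬y7, y8} — y8 is true.
  19. {y4, ¬y6} — y4 is true.
  20. {¬y9, ¬y7} — ¬y7 is true.
  21. {¬y2, ¬y9} — ¬y2 is true.
  22. {¬y1, ¬y6} — ¬y1 is true.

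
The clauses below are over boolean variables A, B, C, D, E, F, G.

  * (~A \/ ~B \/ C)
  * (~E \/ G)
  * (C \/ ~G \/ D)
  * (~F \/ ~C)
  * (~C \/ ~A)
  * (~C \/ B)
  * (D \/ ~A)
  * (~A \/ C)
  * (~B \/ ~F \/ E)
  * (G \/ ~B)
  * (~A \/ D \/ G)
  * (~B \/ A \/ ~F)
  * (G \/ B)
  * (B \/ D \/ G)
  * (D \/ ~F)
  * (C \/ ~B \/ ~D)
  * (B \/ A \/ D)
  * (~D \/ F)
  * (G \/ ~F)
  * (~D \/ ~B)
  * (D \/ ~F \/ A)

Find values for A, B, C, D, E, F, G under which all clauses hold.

A=F, B=T, C=T, D=F, E=F, F=F, G=T

Check each clause:
  1. (~A \/ ~B \/ C) — C is true.
  2. (G \/ ~E) — ~E is true.
  3. (~G \/ D \/ C) — C is true.
  4. (~F \/ ~C) — ~F is true.
  5. (~C \/ ~A) — ~A is true.
  6. (~C \/ B) — B is true.
  7. (D \/ ~A) — ~A is true.
  8. (~A \/ C) — C is true.
  9. (E \/ ~F \/ ~B) — ~F is true.
  10. (~B \/ G) — G is true.
  11. (~A \/ D \/ G) — ~A is true.
  12. (~F \/ A \/ ~B) — ~F is true.
  13. (B \/ G) — B is true.
  14. (B \/ D \/ G) — B is true.
  15. (D \/ ~F) — ~F is true.
  16. (~B \/ ~D \/ C) — C is true.
  17. (B \/ A \/ D) — B is true.
  18. (F \/ ~D) — ~D is true.
  19. (G \/ ~F) — ~F is true.
  20. (~B \/ ~D) — ~D is true.
  21. (A \/ D \/ ~F) — ~F is true.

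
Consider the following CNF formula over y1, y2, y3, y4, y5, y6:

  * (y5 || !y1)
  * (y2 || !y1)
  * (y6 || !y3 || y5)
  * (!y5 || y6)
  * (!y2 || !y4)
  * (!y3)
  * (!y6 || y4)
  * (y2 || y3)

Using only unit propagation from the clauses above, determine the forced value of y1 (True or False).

False

(!y3) is a unit clause: y3 = False.
From (y3 || y2) and y3 = False: y2 = True.
(!y2 || !y4): since y2 = True, the clause reduces to (!y4). y4 = False.
(y4 || !y6) with y4 = False leaves only !y6, so y6 = False.
In (!y5 || y6), y6 is now false; !y5 must hold, so y5 = False.
From (!y1 || y5) and y5 = False: y1 = False.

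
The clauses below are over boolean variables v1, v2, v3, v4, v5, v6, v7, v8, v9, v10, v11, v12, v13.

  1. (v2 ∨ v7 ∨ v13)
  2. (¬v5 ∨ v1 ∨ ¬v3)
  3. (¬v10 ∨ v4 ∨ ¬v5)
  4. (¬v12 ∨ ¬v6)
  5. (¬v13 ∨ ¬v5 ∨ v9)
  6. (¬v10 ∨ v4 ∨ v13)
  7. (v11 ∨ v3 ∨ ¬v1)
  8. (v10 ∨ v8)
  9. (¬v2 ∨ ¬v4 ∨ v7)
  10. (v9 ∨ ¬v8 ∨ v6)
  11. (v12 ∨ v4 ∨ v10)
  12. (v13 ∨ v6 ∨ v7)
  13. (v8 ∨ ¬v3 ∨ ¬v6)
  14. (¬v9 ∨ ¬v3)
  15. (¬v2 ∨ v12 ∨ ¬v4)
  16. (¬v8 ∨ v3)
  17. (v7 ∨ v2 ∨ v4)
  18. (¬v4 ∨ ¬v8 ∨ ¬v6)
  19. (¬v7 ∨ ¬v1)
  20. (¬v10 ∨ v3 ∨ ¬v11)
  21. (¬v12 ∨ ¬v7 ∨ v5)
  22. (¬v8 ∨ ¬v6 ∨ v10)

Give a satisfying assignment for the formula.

Try v1 = False.
Set v2 = False and propagate.
Set v3 = True and propagate.
  then v5 is forced to False.
  then v9 is forced to False.
The remaining clauses are satisfied by v4 = True, v6 = False, v7 = True, v8 = False, v10 = True, v11 = False, v12 = False, v13 = False.
Every clause has at least one true literal under this assignment.
Check each clause:
  1. (v7 ∨ v13 ∨ v2) — v7 is true.
  2. (¬v3 ∨ ¬v5 ∨ v1) — ¬v5 is true.
  3. (¬v10 ∨ v4 ∨ ¬v5) — ¬v5 is true.
  4. (¬v6 ∨ ¬v12) — ¬v6 is true.
  5. (v9 ∨ ¬v5 ∨ ¬v13) — ¬v13 is true.
  6. (v13 ∨ v4 ∨ ¬v10) — v4 is true.
  7. (v3 ∨ v11 ∨ ¬v1) — v3 is true.
  8. (v8 ∨ v10) — v10 is true.
  9. (¬v2 ∨ v7 ∨ ¬v4) — ¬v2 is true.
  10. (v9 ∨ ¬v8 ∨ v6) — ¬v8 is true.
  11. (v12 ∨ v4 ∨ v10) — v10 is true.
  12. (v7 ∨ v6 ∨ v13) — v7 is true.
  13. (¬v6 ∨ ¬v3 ∨ v8) — ¬v6 is true.
  14. (¬v3 ∨ ¬v9) — ¬v9 is true.
  15. (¬v2 ∨ v12 ∨ ¬v4) — ¬v2 is true.
  16. (¬v8 ∨ v3) — ¬v8 is true.
  17. (v4 ∨ v7 ∨ v2) — v4 is true.
  18. (¬v4 ∨ ¬v8 ∨ ¬v6) — ¬v8 is true.
  19. (¬v7 ∨ ¬v1) — ¬v1 is true.
  20. (¬v10 ∨ v3 ∨ ¬v11) — v3 is true.
  21. (v5 ∨ ¬v12 ∨ ¬v7) — ¬v12 is true.
  22. (v10 ∨ ¬v8 ∨ ¬v6) — ¬v8 is true.

v1=F, v2=F, v3=T, v4=T, v5=F, v6=F, v7=T, v8=F, v9=F, v10=T, v11=F, v12=F, v13=F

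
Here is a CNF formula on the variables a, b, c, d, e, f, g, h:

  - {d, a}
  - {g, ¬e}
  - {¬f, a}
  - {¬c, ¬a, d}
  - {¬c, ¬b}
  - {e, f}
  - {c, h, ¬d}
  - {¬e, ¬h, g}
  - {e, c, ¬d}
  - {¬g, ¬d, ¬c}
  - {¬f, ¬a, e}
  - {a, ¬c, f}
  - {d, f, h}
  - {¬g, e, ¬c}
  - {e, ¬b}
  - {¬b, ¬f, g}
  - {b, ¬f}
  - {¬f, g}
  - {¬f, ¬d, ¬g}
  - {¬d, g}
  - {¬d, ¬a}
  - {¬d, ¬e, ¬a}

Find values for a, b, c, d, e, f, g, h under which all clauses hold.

a = True  b = False  c = False  d = False  e = True  f = False  g = True  h = True

Check each clause:
  1. {a, d} — a is true.
  2. {¬e, g} — g is true.
  3. {¬f, a} — a is true.
  4. {¬a, ¬c, d} — ¬c is true.
  5. {¬c, ¬b} — ¬c is true.
  6. {e, f} — e is true.
  7. {¬d, h, c} — h is true.
  8. {g, ¬e, ¬h} — g is true.
  9. {e, ¬d, c} — ¬d is true.
  10. {¬g, ¬d, ¬c} — ¬d is true.
  11. {¬f, ¬a, e} — ¬f is true.
  12. {¬c, f, a} — a is true.
  13. {h, d, f} — h is true.
  14. {¬c, e, ¬g} — e is true.
  15. {¬b, e} — e is true.
  16. {g, ¬f, ¬b} — ¬f is true.
  17. {¬f, b} — ¬f is true.
  18. {¬f, g} — ¬f is true.
  19. {¬g, ¬d, ¬f} — ¬f is true.
  20. {¬d, g} — ¬d is true.
  21. {¬a, ¬d} — ¬d is true.
  22. {¬a, ¬d, ¬e} — ¬d is true.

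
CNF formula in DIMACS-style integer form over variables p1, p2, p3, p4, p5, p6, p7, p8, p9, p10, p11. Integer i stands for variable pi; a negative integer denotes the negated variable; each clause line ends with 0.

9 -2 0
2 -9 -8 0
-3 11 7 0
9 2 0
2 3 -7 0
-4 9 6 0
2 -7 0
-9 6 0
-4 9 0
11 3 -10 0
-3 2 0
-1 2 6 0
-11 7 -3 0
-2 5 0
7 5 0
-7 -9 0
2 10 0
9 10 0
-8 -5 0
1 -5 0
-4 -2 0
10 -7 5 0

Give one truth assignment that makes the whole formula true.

p1=True, p2=True, p3=False, p4=False, p5=True, p6=True, p7=False, p8=False, p9=True, p10=True, p11=True

p4 occurs only negated in the remaining clauses — set p4 = False.
p6 occurs only positively in the remaining clauses — set p6 = True.
Set p1 = True and propagate.
Set p2 = True and propagate.
  then p9 is forced to True.
  then p5 is forced to True.
  then p7 is forced to False.
  then p8 is forced to False.
The remaining clauses are satisfied by p3 = False, p10 = True, p11 = True.
Every clause has at least one true literal under this assignment.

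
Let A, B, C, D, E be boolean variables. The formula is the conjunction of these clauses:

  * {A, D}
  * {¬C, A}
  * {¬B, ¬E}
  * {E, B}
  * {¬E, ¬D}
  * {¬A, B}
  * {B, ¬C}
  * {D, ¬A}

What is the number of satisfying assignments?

3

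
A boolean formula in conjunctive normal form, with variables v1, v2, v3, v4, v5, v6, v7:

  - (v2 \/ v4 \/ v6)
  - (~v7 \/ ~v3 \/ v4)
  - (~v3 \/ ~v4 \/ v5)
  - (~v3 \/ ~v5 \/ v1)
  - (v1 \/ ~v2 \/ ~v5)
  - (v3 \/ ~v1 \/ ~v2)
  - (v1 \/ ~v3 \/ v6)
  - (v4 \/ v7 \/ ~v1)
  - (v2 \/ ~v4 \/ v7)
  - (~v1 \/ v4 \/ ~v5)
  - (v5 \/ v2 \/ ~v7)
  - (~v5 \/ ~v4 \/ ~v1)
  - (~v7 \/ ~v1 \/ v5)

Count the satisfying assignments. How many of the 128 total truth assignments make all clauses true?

15

Split on v1, then v4.
  v1=1, v4=1: a clause becomes empty — 0.
  v1=1, v4=0: a clause becomes empty — 0.
  v1=0, v4=1: v6 free; 3 ways for (v2,v3,v5,v7) × 2^1 = 6.
  v1=0, v4=0: 9 of the 32 assignments to (v2,v3,v5,v6,v7) work.
Total: 0 + 0 + 6 + 9 = 15.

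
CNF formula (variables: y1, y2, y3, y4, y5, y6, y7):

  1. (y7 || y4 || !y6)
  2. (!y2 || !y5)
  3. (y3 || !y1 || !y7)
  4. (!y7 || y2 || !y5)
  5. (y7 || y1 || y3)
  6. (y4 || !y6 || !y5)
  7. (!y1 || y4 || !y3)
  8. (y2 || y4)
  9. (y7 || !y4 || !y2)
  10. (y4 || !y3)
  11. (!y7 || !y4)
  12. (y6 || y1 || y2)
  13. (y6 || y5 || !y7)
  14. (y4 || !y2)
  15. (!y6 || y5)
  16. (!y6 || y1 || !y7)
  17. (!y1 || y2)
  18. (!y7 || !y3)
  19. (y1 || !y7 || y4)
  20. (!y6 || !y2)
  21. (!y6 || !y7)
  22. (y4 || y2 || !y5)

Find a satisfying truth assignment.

Set y1 = False and propagate.
Set y2 = False and propagate.
  then y4 is forced to True.
  then y7 is forced to False.
  then y3 is forced to True.
  then y6 is forced to True.
  then y5 is forced to True.

y1 = False  y2 = False  y3 = True  y4 = True  y5 = True  y6 = True  y7 = False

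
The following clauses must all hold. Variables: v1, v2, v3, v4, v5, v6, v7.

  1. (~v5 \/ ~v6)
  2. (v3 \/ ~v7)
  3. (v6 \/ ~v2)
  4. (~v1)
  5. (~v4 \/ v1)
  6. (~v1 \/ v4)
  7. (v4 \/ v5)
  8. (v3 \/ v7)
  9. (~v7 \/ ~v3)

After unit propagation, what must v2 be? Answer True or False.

False

(~v1) stands alone — v1 = False.
(~v4 \/ v1) with v1 = False leaves only ~v4, so v4 = False.
(v5 \/ v4): since v4 = False, the clause reduces to (v5). v5 = True.
In (~v5 \/ ~v6), ~v5 is now false; ~v6 must hold, so v6 = False.
(v6 \/ ~v2): since v6 = False, the clause reduces to (~v2). v2 = False.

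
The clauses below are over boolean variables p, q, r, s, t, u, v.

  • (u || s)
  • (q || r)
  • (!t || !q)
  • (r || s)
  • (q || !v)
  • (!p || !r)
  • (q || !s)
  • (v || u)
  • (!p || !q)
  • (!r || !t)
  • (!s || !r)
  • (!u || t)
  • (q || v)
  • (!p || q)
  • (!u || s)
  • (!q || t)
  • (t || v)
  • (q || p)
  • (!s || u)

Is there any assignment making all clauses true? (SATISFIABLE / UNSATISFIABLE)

q = True:
  propagation gives t=False; an empty clause results — contradiction.
q = False:
  propagation gives r=True, v=False; an empty clause results — contradiction.
Every branch closes, so no satisfying assignment exists.

UNSATISFIABLE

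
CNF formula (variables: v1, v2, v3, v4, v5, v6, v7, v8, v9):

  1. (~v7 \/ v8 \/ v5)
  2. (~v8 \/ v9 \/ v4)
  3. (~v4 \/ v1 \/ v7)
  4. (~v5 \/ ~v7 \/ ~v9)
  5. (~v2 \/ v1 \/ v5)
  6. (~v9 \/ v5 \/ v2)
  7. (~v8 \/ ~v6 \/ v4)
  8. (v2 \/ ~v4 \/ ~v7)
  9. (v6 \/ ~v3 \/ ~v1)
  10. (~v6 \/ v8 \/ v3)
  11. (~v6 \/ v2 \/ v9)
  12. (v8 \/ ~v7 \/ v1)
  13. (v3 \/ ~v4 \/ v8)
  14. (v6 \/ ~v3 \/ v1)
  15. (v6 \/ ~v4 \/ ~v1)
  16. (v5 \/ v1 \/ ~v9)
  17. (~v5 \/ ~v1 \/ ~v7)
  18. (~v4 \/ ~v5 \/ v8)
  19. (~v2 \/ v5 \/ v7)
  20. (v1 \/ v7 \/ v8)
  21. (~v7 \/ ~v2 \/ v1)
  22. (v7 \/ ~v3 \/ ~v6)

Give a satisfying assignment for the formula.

v1=1  v2=1  v3=0  v4=1  v5=0  v6=1  v7=1  v8=1  v9=1

Check each clause:
  1. (~v7 \/ v5 \/ v8) — v8 is true.
  2. (~v8 \/ v4 \/ v9) — v9 is true.
  3. (v7 \/ ~v4 \/ v1) — v1 is true.
  4. (~v5 \/ ~v9 \/ ~v7) — ~v5 is true.
  5. (v5 \/ v1 \/ ~v2) — v1 is true.
  6. (v5 \/ ~v9 \/ v2) — v2 is true.
  7. (~v8 \/ ~v6 \/ v4) — v4 is true.
  8. (~v7 \/ v2 \/ ~v4) — v2 is true.
  9. (~v1 \/ v6 \/ ~v3) — ~v3 is true.
  10. (v8 \/ v3 \/ ~v6) — v8 is true.
  11. (v9 \/ v2 \/ ~v6) — v9 is true.
  12. (~v7 \/ v1 \/ v8) — v8 is true.
  13. (v8 \/ ~v4 \/ v3) — v8 is true.
  14. (v1 \/ v6 \/ ~v3) — v1 is true.
  15. (~v4 \/ ~v1 \/ v6) — v6 is true.
  16. (v5 \/ v1 \/ ~v9) — v1 is true.
  17. (~v5 \/ ~v1 \/ ~v7) — ~v5 is true.
  18. (v8 \/ ~v4 \/ ~v5) — v8 is true.
  19. (~v2 \/ v7 \/ v5) — v7 is true.
  20. (v8 \/ v1 \/ v7) — v8 is true.
  21. (v1 \/ ~v7 \/ ~v2) — v1 is true.
  22. (~v6 \/ ~v3 \/ v7) — ~v3 is true.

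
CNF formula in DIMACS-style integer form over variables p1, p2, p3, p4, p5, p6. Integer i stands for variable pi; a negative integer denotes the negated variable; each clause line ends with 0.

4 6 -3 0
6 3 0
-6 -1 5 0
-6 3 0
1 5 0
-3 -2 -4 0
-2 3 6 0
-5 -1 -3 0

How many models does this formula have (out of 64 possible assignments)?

5

The models are:
  p1=F p2=F p3=T p4=F p5=T p6=T
  p1=F p2=F p3=T p4=T p5=T p6=F
  p1=F p2=F p3=T p4=T p5=T p6=T
  p1=F p2=T p3=T p4=F p5=T p6=T
  p1=T p2=F p3=T p4=T p5=F p6=F
That's 5 in total.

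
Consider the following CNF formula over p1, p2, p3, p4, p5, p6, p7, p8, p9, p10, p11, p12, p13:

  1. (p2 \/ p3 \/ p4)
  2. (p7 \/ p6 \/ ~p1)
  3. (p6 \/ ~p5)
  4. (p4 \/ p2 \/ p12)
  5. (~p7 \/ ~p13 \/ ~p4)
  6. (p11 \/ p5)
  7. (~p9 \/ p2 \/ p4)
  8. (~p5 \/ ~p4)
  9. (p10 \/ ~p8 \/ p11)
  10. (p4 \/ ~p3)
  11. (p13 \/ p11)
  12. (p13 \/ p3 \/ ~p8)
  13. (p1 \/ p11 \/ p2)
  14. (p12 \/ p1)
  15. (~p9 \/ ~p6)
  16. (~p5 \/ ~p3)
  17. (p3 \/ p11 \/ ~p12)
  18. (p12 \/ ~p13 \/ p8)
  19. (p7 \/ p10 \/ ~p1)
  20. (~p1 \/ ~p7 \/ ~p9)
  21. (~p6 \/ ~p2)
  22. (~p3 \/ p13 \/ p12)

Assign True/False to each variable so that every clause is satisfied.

p1 = False  p2 = True  p3 = False  p4 = False  p5 = False  p6 = False  p7 = False  p8 = False  p9 = True  p10 = False  p11 = True  p12 = True  p13 = True

Pure literal: p11 appears only positively; assign p11 = True.
Try p1 = False.
  then p12 is forced to True.
Branch on p2: take p2 = True.
  then p6 is forced to False.
  then p5 is forced to False.
Set p3 = False and propagate.
The remaining clauses are satisfied by p4 = False, p7 = False, p8 = False, p9 = True, p10 = False, p13 = True.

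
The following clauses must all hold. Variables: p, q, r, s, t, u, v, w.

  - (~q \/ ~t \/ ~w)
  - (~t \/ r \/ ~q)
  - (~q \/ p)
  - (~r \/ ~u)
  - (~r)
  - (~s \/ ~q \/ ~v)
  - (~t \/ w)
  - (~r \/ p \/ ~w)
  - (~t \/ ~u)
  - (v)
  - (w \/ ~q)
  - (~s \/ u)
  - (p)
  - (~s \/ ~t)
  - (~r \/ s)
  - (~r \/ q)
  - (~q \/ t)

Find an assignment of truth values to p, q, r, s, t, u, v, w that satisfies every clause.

Unit propagation: (~r) forces r = False.
(v) is a unit clause, so v = True.
(p) is a unit clause, so p = True.
Pure literal: q appears only negated; assign q = False.
s occurs only negated in the remaining clauses — set s = False.
Try t = False.
u, w are now unconstrained; take u = True, w = True.
Every clause has at least one true literal under this assignment.

p=1, q=0, r=0, s=0, t=0, u=1, v=1, w=1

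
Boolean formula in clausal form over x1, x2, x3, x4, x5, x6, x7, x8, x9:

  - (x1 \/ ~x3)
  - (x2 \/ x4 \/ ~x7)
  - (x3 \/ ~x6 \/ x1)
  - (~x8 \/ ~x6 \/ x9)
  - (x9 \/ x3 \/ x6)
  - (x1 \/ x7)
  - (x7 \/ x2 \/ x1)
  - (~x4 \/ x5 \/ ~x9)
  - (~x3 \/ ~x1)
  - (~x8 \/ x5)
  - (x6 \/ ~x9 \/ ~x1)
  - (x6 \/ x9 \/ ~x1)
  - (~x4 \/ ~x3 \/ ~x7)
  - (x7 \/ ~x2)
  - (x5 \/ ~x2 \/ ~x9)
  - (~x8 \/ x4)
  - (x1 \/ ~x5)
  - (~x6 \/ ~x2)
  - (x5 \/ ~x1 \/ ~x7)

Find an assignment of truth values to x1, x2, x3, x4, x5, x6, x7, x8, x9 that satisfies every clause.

x1=True  x2=False  x3=False  x4=True  x5=True  x6=True  x7=True  x8=False  x9=False

Pure literal: x8 appears only negated; assign x8 = False.
Try x1 = True.
  then x3 is forced to False.
Try x2 = False.
Set x4 = True and propagate.
The remaining clauses are satisfied by x5 = True, x6 = True, x7 = True, x9 = False.
Every clause has at least one true literal under this assignment.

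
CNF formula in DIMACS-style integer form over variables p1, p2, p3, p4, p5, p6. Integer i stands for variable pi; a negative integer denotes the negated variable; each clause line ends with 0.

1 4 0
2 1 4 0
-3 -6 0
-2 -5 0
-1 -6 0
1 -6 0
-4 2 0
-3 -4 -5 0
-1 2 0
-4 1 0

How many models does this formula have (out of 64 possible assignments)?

Satisfying assignments:
  p1=T p2=T p3=F p4=F p5=F p6=F
  p1=T p2=T p3=F p4=T p5=F p6=F
  p1=T p2=T p3=T p4=F p5=F p6=F
  p1=T p2=T p3=T p4=T p5=F p6=F
That's 4 in total.

4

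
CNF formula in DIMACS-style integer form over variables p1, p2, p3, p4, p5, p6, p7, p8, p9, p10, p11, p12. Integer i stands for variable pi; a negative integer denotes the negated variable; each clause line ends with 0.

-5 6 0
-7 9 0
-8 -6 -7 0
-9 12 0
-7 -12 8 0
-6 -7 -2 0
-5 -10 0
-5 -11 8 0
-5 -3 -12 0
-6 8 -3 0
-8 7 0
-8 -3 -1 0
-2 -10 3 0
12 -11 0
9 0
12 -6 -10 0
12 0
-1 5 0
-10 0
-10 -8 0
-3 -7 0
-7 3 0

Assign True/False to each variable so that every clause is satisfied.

p1 = False, p2 = False, p3 = False, p4 = False, p5 = False, p6 = False, p7 = False, p8 = False, p9 = True, p10 = False, p11 = True, p12 = True

Unit propagation: (p9) forces p9 = True.
(p12) is a unit clause, so p12 = True.
(¬p10) is a unit clause, so p10 = False.
Pure literal: p1 appears only negated; assign p1 = False.
p2 occurs only negated in the remaining clauses — set p2 = False.
Branch on p3: take p3 = False.
  then p7 is forced to False.
  then p8 is forced to False.
The remaining clauses are satisfied by p4 = False, p5 = False, p6 = False, p11 = True.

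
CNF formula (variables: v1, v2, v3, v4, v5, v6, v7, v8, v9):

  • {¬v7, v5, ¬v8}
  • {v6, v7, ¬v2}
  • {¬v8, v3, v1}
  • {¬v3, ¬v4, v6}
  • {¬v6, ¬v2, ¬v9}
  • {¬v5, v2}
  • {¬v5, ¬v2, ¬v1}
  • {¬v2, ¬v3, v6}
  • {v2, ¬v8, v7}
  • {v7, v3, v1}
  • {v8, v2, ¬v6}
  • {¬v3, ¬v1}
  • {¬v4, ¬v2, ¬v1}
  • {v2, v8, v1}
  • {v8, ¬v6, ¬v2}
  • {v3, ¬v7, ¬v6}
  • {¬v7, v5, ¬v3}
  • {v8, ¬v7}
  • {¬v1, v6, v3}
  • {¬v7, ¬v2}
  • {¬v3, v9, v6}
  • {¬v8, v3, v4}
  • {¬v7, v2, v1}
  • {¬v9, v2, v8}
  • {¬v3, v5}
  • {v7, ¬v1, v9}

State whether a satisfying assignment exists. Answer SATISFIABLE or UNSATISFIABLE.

SATISFIABLE

Set v1 = False and propagate.
Try v2 = True.
  then v7 is forced to False.
  then v6 is forced to True.
  then v9 is forced to False.
  then v3 is forced to True.
  then v8 is forced to True.
  then v5 is forced to True.
v4 is now unconstrained; take v4 = True.
So v1=False, v2=True, v3=True, v4=True, v5=True, v6=True, v7=False, v8=True, v9=False is a satisfying assignment.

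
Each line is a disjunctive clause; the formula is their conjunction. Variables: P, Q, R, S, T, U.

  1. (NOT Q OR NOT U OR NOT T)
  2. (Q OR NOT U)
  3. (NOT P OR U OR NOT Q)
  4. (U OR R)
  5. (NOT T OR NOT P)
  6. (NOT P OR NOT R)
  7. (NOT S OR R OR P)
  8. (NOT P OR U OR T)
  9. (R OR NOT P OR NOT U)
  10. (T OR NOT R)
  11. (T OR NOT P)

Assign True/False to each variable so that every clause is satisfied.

P = F  Q = T  R = T  S = F  T = T  U = F

Pure literal: S appears only negated; assign S = False.
Try P = False.
The remaining clauses are satisfied by Q = True, R = True, T = True, U = False.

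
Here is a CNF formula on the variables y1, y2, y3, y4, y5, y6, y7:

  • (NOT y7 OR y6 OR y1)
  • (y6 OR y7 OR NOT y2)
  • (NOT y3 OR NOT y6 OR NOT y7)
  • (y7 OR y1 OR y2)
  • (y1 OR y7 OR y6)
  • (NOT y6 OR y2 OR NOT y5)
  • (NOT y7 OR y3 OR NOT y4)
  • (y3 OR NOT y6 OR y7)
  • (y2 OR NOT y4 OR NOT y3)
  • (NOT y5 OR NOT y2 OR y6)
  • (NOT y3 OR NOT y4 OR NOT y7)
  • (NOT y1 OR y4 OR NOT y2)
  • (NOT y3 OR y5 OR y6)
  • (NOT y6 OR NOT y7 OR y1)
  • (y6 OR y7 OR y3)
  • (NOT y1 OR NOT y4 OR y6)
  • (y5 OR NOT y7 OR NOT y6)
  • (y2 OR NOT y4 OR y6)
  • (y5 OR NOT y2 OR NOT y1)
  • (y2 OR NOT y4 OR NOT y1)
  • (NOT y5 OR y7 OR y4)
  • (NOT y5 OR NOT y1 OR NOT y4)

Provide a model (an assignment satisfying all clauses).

y1=F, y2=T, y3=T, y4=T, y5=T, y6=T, y7=F

Check each clause:
  1. (y1 OR y6 OR NOT y7) — NOT y7 is true.
  2. (y7 OR y6 OR NOT y2) — y6 is true.
  3. (NOT y6 OR NOT y3 OR NOT y7) — NOT y7 is true.
  4. (y7 OR y2 OR y1) — y2 is true.
  5. (y1 OR y7 OR y6) — y6 is true.
  6. (y2 OR NOT y5 OR NOT y6) — y2 is true.
  7. (y3 OR NOT y4 OR NOT y7) — NOT y7 is true.
  8. (y7 OR NOT y6 OR y3) — y3 is true.
  9. (y2 OR NOT y4 OR NOT y3) — y2 is true.
  10. (NOT y5 OR y6 OR NOT y2) — y6 is true.
  11. (NOT y7 OR NOT y4 OR NOT y3) — NOT y7 is true.
  12. (y4 OR NOT y2 OR NOT y1) — y4 is true.
  13. (y6 OR NOT y3 OR y5) — y5 is true.
  14. (y1 OR NOT y6 OR NOT y7) — NOT y7 is true.
  15. (y6 OR y3 OR y7) — y3 is true.
  16. (NOT y4 OR y6 OR NOT y1) — y6 is true.
  17. (NOT y6 OR y5 OR NOT y7) — NOT y7 is true.
  18. (y2 OR NOT y4 OR y6) — y2 is true.
  19. (NOT y1 OR y5 OR NOT y2) — y5 is true.
  20. (NOT y4 OR NOT y1 OR y2) — y2 is true.
  21. (y7 OR y4 OR NOT y5) — y4 is true.
  22. (NOT y1 OR NOT y5 OR NOT y4) — NOT y1 is true.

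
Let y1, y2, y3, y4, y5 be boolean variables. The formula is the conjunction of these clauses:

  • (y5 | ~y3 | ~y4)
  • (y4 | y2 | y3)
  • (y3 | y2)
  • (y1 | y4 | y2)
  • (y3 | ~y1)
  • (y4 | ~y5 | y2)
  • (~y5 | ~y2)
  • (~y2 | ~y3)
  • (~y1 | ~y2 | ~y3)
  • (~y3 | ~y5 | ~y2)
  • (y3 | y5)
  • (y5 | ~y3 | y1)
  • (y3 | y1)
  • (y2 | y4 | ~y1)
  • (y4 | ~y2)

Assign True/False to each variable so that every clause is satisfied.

y1=F, y2=F, y3=T, y4=T, y5=T

Set y1 = False and propagate.
  then y3 is forced to True.
  then y2 is forced to False.
  then y4 is forced to True.
  then y5 is forced to True.
Check each clause:
  1. (~y3 | y5 | ~y4) — y5 is true.
  2. (y4 | y3 | y2) — y3 is true.
  3. (y2 | y3) — y3 is true.
  4. (y2 | y4 | y1) — y4 is true.
  5. (~y1 | y3) — y3 is true.
  6. (y4 | y2 | ~y5) — y4 is true.
  7. (~y5 | ~y2) — ~y2 is true.
  8. (~y2 | ~y3) — ~y2 is true.
  9. (~y3 | ~y2 | ~y1) — ~y2 is true.
  10. (~y5 | ~y3 | ~y2) — ~y2 is true.
  11. (y5 | y3) — y3 is true.
  12. (y5 | ~y3 | y1) — y5 is true.
  13. (y3 | y1) — y3 is true.
  14. (y2 | y4 | ~y1) — y4 is true.
  15. (~y2 | y4) — y4 is true.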